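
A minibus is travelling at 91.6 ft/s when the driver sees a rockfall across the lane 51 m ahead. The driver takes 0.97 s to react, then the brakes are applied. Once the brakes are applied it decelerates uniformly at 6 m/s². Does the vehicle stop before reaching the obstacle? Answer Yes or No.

No

91.6 ft/s × 0.3048 = 27.9197 m/s.
Reaction distance = 27.9197 × 0.97 = 27.082 m.
Braking distance = v²/(2a) = 779.510 / 12.000 = 64.959 m.
Total stopping distance = 27.082 + 64.959 = 92.041 m, vs 51 m available — it cannot stop in time and overshoots by 92.041 − 51 = 41.041 m.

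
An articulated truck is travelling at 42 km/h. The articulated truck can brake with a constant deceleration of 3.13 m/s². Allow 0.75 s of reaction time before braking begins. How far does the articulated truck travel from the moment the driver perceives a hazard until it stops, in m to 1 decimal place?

Total stopping distance ≈ 30.5 m

42 km/h ÷ 3.6 = 11.6667 m/s.
Reaction distance = v·t_r = 11.6667 × 0.75 = 8.750 m.
Braking distance = v²/(2a) = 11.6667² / (2 × 3.130) = 136.112 / 6.260 = 21.743 m.
Total = 8.750 + 21.743 = 30.493 m.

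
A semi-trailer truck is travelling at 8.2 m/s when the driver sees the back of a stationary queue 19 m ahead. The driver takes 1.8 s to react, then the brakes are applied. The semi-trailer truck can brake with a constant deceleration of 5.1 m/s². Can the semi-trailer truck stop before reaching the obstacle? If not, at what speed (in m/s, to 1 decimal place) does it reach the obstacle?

No — it strikes the obstacle at 4.9 m/s

Reaction distance = 8.2000 × 1.8 = 14.760 m.
Braking distance needed to stop: v²/(2a) = 67.240 / 10.200 = 6.592 m, so total needed = 14.760 + 6.592 = 21.352 m > 19 m — it cannot stop.
Distance remaining when braking begins: 19 − 14.760 = 4.240 m.
v² = v₀² − 2a·d = 67.240 − 2 × 5.100 × 4.240 = 23.992 m²/s².
v = √23.992 = 4.898 m/s.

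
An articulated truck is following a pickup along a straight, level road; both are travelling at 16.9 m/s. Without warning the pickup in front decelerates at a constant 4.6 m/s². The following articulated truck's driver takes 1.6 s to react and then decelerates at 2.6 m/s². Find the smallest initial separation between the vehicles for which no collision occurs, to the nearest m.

Leader travels v²/(2a_L) = 285.610 / 9.200 = 31.045 m before stopping.
Follower covers v·t_r = 16.9000 × 1.6 = 27.040 m while reacting, then v²/(2a_F) = 285.610 / 5.200 = 54.925 m while braking, for a total of 27.040 + 54.925 = 81.965 m.
Since a_F ≤ a_L and the follower starts braking later, the follower is never slower than the leader, so the closest approach is when both have stopped.
Minimum gap = 81.965 − 31.045 = 50.920 m.

Minimum gap ≈ 51 m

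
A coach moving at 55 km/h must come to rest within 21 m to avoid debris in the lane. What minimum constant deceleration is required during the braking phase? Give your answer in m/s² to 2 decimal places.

55 km/h ÷ 3.6 = 15.2778 m/s.
v² = 2a·d ⇒ a = v²/(2d) = 15.2778² / (2 × 21.000) = 233.411 / 42.000 = 5.5574 m/s².

Required deceleration ≈ 5.56 m/s²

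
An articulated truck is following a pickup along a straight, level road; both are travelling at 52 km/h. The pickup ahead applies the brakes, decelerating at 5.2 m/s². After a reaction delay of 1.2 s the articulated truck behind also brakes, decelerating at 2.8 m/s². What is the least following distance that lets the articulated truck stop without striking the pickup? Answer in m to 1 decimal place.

Minimum gap ≈ 34.5 m

52 km/h ÷ 3.6 = 14.4444 m/s.
Leader travels v²/(2a_L) = 208.641 / 10.400 = 20.062 m before stopping.
Follower covers v·t_r = 14.4444 × 1.2 = 17.333 m while reacting, then v²/(2a_F) = 208.641 / 5.600 = 37.257 m while braking, for a total of 17.333 + 37.257 = 54.590 m.
Since a_F ≤ a_L and the follower starts braking later, the follower is never slower than the leader, so the closest approach is when both have stopped.
Minimum gap = 54.590 − 20.062 = 34.528 m.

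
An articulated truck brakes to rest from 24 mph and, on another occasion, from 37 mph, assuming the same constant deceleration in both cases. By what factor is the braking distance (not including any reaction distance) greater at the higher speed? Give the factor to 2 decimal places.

Factor ≈ 2.38

Braking distance d = v²/(2a), so with a fixed, d ∝ v².
Factor = (37/24)² = 1.5417² = 2.3768.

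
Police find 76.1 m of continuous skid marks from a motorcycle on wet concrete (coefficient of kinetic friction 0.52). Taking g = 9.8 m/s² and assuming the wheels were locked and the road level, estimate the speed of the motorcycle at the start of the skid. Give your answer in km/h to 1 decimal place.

Initial speed ≈ 100.3 km/h

Deceleration a = μg = 0.52 × 9.8 = 5.096 m/s².
v = √(2a·d) = √(2 × 5.096 × 76.1) = √775.611 = 27.8498 m/s.
= 27.8498 × 3.6 = 100.259 km/h.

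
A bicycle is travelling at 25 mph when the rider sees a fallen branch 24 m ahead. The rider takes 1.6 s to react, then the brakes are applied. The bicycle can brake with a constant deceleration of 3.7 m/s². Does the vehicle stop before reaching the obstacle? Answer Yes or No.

No

25 mph × 0.44704 = 11.1760 m/s.
Reaction distance = 11.1760 × 1.6 = 17.882 m.
Braking distance = v²/(2a) = 124.903 / 7.400 = 16.879 m.
Total stopping distance = 17.882 + 16.879 = 34.761 m, vs 24 m available — it cannot stop in time and overshoots by 34.761 − 24 = 10.761 m.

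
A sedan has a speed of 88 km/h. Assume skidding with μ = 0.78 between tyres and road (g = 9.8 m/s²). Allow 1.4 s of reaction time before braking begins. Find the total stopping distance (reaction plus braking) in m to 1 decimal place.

88 km/h ÷ 3.6 = 24.4444 m/s.
a = μg = 0.78 × 9.8 = 7.644 m/s².
Reaction distance = v·t_r = 24.4444 × 1.4 = 34.222 m.
Braking distance = v²/(2a) = 24.4444² / (2 × 7.644) = 597.529 / 15.288 = 39.085 m.
Total = 34.222 + 39.085 = 73.307 m.

Total stopping distance ≈ 73.3 m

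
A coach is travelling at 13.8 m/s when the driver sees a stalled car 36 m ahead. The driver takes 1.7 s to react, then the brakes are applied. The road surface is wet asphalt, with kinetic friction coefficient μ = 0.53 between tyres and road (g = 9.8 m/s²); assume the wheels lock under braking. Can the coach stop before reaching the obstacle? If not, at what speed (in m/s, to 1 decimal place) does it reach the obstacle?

No — it strikes the obstacle at 7.8 m/s

a = μg = 0.53 × 9.8 = 5.194 m/s².
Reaction distance = 13.8000 × 1.7 = 23.460 m.
Braking distance needed to stop: v²/(2a) = 190.440 / 10.388 = 18.333 m, so total needed = 23.460 + 18.333 = 41.793 m > 36 m — it cannot stop.
Distance remaining when braking begins: 36 − 23.460 = 12.540 m.
v² = v₀² − 2a·d = 190.440 − 2 × 5.194 × 12.540 = 60.174 m²/s².
v = √60.174 = 7.757 m/s.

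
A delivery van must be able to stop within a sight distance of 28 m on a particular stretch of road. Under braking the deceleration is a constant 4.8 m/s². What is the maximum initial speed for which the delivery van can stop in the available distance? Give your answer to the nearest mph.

v²/(2a) = d ⇒ v = √(2 × 4.800 × 28) = √268.80 = 16.3951 m/s.
16.3951 m/s ÷ 0.44704 = 36.675 mph.

Maximum speed ≈ 37 mph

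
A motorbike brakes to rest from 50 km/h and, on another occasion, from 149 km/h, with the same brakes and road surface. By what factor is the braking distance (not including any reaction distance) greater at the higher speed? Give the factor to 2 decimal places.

Braking distance d = v²/(2a), so with a fixed, d ∝ v².
Factor = (149/50)² = 2.9800² = 8.8804.

Factor ≈ 8.88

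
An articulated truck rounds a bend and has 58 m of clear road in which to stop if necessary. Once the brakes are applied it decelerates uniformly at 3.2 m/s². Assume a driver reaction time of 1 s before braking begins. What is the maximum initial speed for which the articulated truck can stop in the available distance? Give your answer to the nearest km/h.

Stopping distance: v·t_r + v²/(2a) = 58 with t_r = 1 s and a = 3.200 m/s².
So v² + 6.400 v − 371.20 = 0.
Positive root: v = −a·t_r + √((a·t_r)² + 2a·d) = −3.200 + √(10.240 + 371.20) = 16.3305 m/s.
16.3305 m/s × 3.6 = 58.790 km/h.

Maximum speed ≈ 59 km/h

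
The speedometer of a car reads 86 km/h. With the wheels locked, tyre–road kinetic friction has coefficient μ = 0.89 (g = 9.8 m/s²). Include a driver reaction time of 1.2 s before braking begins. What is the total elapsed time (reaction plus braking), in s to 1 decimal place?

Total time ≈ 3.9 s

86 km/h ÷ 3.6 = 23.8889 m/s.
a = μg = 0.89 × 9.8 = 8.722 m/s².
Braking time = v/a = 23.8889 / 8.722 = 2.739 s.
Total = 1.2 + 2.739 = 3.939 s.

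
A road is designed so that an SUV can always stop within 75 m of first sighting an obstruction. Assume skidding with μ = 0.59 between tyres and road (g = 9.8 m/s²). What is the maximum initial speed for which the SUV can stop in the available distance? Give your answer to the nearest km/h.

a = μg = 0.59 × 9.8 = 5.782 m/s².
v²/(2a) = d ⇒ v = √(2 × 5.782 × 75) = √867.30 = 29.4500 m/s.
29.4500 m/s × 3.6 = 106.020 km/h.

Maximum speed ≈ 106 km/h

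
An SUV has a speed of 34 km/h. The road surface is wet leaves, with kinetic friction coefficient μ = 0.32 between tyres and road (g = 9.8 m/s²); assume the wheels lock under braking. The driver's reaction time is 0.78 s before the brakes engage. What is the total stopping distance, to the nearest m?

Total stopping distance ≈ 22 m

34 km/h ÷ 3.6 = 9.4444 m/s.
a = μg = 0.32 × 9.8 = 3.136 m/s².
Reaction distance = v·t_r = 9.4444 × 0.78 = 7.367 m.
Braking distance = v²/(2a) = 9.4444² / (2 × 3.136) = 89.197 / 6.272 = 14.221 m.
Total = 7.367 + 14.221 = 21.588 m.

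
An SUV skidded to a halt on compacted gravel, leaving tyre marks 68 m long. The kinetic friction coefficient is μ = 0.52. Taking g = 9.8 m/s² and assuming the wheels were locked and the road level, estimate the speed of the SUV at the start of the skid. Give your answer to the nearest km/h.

Deceleration a = μg = 0.52 × 9.8 = 5.096 m/s².
v = √(2a·d) = √(2 × 5.096 × 68) = √693.056 = 26.3260 m/s.
= 26.3260 × 3.6 = 94.774 km/h.

Initial speed ≈ 95 km/h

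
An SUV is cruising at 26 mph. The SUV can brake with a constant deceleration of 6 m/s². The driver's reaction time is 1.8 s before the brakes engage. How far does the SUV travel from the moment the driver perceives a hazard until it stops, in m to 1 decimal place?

Total stopping distance ≈ 32.2 m

26 mph × 0.44704 = 11.6230 m/s.
Reaction distance = v·t_r = 11.6230 × 1.8 = 20.921 m.
Braking distance = v²/(2a) = 11.6230² / (2 × 6.000) = 135.094 / 12.000 = 11.258 m.
Total = 20.921 + 11.258 = 32.179 m.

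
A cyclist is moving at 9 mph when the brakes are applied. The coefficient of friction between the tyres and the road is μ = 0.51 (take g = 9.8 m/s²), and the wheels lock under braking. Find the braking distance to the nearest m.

Braking distance ≈ 2 m

9 mph × 0.44704 = 4.0234 m/s.
a = μg = 0.51 × 9.8 = 4.998 m/s².
Braking distance = v²/(2a) = 4.0234² / (2 × 4.998) = 16.188 / 9.996 = 1.619 m.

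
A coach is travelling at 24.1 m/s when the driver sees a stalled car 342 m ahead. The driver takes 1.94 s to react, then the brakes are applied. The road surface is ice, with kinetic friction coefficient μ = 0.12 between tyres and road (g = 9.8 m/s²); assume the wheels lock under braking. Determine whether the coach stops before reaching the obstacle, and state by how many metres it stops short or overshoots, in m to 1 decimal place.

Yes — it stops 48.3 m short of the obstacle

a = μg = 0.12 × 9.8 = 1.176 m/s².
Reaction distance = 24.1000 × 1.94 = 46.754 m.
Braking distance = v²/(2a) = 580.810 / 2.352 = 246.943 m.
Total stopping distance = 46.754 + 246.943 = 293.697 m, vs 342 m available — it stops with 342 − 293.697 = 48.303 m to spare.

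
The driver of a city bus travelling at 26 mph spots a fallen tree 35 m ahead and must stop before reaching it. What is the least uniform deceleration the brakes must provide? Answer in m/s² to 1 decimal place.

Required deceleration ≈ 1.9 m/s²

26 mph × 0.44704 = 11.6230 m/s.
v² = 2a·d ⇒ a = v²/(2d) = 11.6230² / (2 × 35.000) = 135.094 / 70.000 = 1.9299 m/s².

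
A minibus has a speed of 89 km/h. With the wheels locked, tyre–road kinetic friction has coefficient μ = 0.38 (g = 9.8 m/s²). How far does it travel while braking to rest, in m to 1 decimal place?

89 km/h ÷ 3.6 = 24.7222 m/s.
a = μg = 0.38 × 9.8 = 3.724 m/s².
Braking distance = v²/(2a) = 24.7222² / (2 × 3.724) = 611.187 / 7.448 = 82.061 m.

Braking distance ≈ 82.1 m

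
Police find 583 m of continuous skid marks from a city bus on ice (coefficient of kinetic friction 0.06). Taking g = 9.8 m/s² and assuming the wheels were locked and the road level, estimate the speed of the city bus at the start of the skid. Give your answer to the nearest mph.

Initial speed ≈ 59 mph

Deceleration a = μg = 0.06 × 9.8 = 0.588 m/s².
v = √(2a·d) = √(2 × 0.588 × 583) = √685.608 = 26.1841 m/s.
= 26.1841 ÷ 0.44704 = 58.572 mph.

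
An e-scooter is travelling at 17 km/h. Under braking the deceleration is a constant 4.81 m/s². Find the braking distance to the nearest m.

Braking distance ≈ 2 m

17 km/h ÷ 3.6 = 4.7222 m/s.
Braking distance = v²/(2a) = 4.7222² / (2 × 4.810) = 22.299 / 9.620 = 2.318 m.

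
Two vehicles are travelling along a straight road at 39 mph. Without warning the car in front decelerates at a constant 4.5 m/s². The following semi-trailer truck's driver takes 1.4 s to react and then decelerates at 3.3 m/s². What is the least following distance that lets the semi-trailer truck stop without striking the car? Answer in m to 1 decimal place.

Minimum gap ≈ 36.7 m

39 mph × 0.44704 = 17.4346 m/s.
Leader travels v²/(2a_L) = 303.965 / 9.000 = 33.774 m before stopping.
Follower covers v·t_r = 17.4346 × 1.4 = 24.408 m while reacting, then v²/(2a_F) = 303.965 / 6.600 = 46.055 m while braking, for a total of 24.408 + 46.055 = 70.463 m.
Since a_F ≤ a_L and the follower starts braking later, the follower is never slower than the leader, so the closest approach is when both have stopped.
Minimum gap = 70.463 − 33.774 = 36.689 m.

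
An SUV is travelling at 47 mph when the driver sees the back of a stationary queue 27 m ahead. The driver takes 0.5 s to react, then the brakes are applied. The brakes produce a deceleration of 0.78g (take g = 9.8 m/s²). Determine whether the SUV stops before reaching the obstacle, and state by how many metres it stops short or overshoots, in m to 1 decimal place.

No — it overshoots by 12.4 m

47 mph × 0.44704 = 21.0109 m/s.
a = 0.78 × 9.8 = 7.644 m/s².
Reaction distance = 21.0109 × 0.5 = 10.505 m.
Braking distance = v²/(2a) = 441.458 / 15.288 = 28.876 m.
Total stopping distance = 10.505 + 28.876 = 39.381 m, vs 27 m available — it cannot stop in time and overshoots by 39.381 − 27 = 12.381 m.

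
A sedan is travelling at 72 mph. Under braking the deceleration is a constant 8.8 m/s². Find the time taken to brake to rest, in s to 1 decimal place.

Braking time ≈ 3.7 s

72 mph × 0.44704 = 32.1869 m/s.
Braking time = v/a = 32.1869 / 8.800 = 3.658 s.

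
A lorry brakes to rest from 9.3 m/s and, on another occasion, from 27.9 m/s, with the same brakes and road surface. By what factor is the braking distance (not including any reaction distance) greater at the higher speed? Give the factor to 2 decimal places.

Braking distance d = v²/(2a), so with a fixed, d ∝ v².
Factor = (27.9/9.3)² = 3.0000² = 9.0000.

Factor ≈ 9.00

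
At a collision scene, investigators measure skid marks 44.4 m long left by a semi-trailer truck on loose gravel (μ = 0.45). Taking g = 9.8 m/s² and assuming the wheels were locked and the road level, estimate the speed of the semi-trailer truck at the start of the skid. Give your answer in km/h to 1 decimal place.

Initial speed ≈ 71.2 km/h

Deceleration a = μg = 0.45 × 9.8 = 4.410 m/s².
v = √(2a·d) = √(2 × 4.410 × 44.4) = √391.608 = 19.7891 m/s.
= 19.7891 × 3.6 = 71.241 km/h.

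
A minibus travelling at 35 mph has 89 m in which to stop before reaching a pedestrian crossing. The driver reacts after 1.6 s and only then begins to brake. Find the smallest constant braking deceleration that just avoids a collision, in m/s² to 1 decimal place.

35 mph × 0.44704 = 15.6464 m/s.
Distance covered during reaction = 15.6464 × 1.6 = 25.034 m.
Distance available for braking: 89 − 25.034 = 63.966 m.
v² = 2a·d ⇒ a = v²/(2d) = 15.6464² / (2 × 63.966) = 244.810 / 127.932 = 1.9136 m/s².

Required deceleration ≈ 1.9 m/s²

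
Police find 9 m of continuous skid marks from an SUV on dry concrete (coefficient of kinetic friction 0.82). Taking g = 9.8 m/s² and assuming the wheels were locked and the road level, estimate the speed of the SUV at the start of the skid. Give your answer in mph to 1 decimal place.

Deceleration a = μg = 0.82 × 9.8 = 8.036 m/s².
v = √(2a·d) = √(2 × 8.036 × 9) = √144.648 = 12.0270 m/s.
= 12.0270 ÷ 0.44704 = 26.904 mph.

Initial speed ≈ 26.9 mph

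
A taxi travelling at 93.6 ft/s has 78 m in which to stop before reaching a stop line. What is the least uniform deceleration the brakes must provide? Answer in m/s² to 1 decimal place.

93.6 ft/s × 0.3048 = 28.5293 m/s.
v² = 2a·d ⇒ a = v²/(2d) = 28.5293² / (2 × 78.000) = 813.921 / 156.000 = 5.2174 m/s².

Required deceleration ≈ 5.2 m/s²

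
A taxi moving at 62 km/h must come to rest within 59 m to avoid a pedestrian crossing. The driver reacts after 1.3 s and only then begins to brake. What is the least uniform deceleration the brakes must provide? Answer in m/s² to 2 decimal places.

Required deceleration ≈ 4.05 m/s²

62 km/h ÷ 3.6 = 17.2222 m/s.
Distance covered during reaction = 17.2222 × 1.3 = 22.389 m.
Distance available for braking: 59 − 22.389 = 36.611 m.
v² = 2a·d ⇒ a = v²/(2d) = 17.2222² / (2 × 36.611) = 296.604 / 73.222 = 4.0507 m/s².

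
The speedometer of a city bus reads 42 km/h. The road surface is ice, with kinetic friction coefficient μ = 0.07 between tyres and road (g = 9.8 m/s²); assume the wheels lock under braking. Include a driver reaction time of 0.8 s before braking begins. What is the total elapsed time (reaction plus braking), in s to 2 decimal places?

42 km/h ÷ 3.6 = 11.6667 m/s.
a = μg = 0.07 × 9.8 = 0.686 m/s².
Braking time = v/a = 11.6667 / 0.686 = 17.007 s.
Total = 0.8 + 17.007 = 17.807 s.

Total time ≈ 17.81 s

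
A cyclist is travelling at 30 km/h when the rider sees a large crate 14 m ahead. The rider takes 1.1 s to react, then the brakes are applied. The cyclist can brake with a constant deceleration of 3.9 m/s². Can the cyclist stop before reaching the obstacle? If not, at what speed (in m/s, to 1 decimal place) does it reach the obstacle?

30 km/h ÷ 3.6 = 8.3333 m/s.
Reaction distance = 8.3333 × 1.1 = 9.167 m.
Braking distance needed to stop: v²/(2a) = 69.444 / 7.800 = 8.903 m, so total needed = 9.167 + 8.903 = 18.070 m > 14 m — it cannot stop.
Distance remaining when braking begins: 14 − 9.167 = 4.833 m.
v² = v₀² − 2a·d = 69.444 − 2 × 3.900 × 4.833 = 31.747 m²/s².
v = √31.747 = 5.634 m/s.

No — it strikes the obstacle at 5.6 m/s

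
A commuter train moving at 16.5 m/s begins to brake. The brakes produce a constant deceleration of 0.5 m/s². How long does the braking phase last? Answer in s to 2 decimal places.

Braking time = v/a = 16.5000 / 0.500 = 33.000 s.

Braking time ≈ 33.00 s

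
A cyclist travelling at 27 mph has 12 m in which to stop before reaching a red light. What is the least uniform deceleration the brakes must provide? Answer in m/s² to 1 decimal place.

Required deceleration ≈ 6.1 m/s²

27 mph × 0.44704 = 12.0701 m/s.
v² = 2a·d ⇒ a = v²/(2d) = 12.0701² / (2 × 12.000) = 145.687 / 24.000 = 6.0703 m/s².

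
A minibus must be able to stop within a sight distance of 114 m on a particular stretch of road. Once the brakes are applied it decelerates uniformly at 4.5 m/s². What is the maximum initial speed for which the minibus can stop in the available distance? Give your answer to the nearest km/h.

Maximum speed ≈ 115 km/h

v²/(2a) = d ⇒ v = √(2 × 4.500 × 114) = √1026.00 = 32.0312 m/s.
32.0312 m/s × 3.6 = 115.312 km/h.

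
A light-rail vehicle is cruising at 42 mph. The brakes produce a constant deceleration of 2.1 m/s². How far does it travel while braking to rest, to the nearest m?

42 mph × 0.44704 = 18.7757 m/s.
Braking distance = v²/(2a) = 18.7757² / (2 × 2.100) = 352.527 / 4.200 = 83.935 m.

Braking distance ≈ 84 m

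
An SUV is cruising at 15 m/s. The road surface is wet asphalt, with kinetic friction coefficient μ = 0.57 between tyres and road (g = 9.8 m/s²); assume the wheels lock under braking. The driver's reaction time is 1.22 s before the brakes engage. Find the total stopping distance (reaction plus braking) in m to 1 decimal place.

Total stopping distance ≈ 38.4 m

a = μg = 0.57 × 9.8 = 5.586 m/s².
Reaction distance = v·t_r = 15.0000 × 1.22 = 18.300 m.
Braking distance = v²/(2a) = 15.0000² / (2 × 5.586) = 225.000 / 11.172 = 20.140 m.
Total = 18.300 + 20.140 = 38.440 m.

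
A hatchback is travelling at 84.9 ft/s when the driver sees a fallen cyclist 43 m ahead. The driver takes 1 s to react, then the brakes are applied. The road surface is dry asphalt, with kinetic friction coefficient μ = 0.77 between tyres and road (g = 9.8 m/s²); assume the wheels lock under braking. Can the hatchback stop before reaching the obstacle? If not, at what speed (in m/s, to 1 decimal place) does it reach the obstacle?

84.9 ft/s × 0.3048 = 25.8775 m/s.
a = μg = 0.77 × 9.8 = 7.546 m/s².
Reaction distance = 25.8775 × 1 = 25.878 m.
Braking distance needed to stop: v²/(2a) = 669.645 / 15.092 = 44.371 m, so total needed = 25.878 + 44.371 = 70.249 m > 43 m — it cannot stop.
Distance remaining when braking begins: 43 − 25.878 = 17.122 m.
v² = v₀² − 2a·d = 669.645 − 2 × 7.546 × 17.122 = 411.240 m²/s².
v = √411.240 = 20.279 m/s.

No — it strikes the obstacle at 20.3 m/s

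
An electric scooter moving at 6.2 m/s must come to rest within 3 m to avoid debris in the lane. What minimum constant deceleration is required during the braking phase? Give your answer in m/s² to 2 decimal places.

v² = 2a·d ⇒ a = v²/(2d) = 6.2000² / (2 × 3.000) = 38.440 / 6.000 = 6.4067 m/s².

Required deceleration ≈ 6.41 m/s²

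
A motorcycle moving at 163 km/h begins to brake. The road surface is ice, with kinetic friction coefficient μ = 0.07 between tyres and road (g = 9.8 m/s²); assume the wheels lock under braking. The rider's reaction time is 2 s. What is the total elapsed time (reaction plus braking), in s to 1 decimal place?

Total time ≈ 68.0 s

163 km/h ÷ 3.6 = 45.2778 m/s.
a = μg = 0.07 × 9.8 = 0.686 m/s².
Braking time = v/a = 45.2778 / 0.686 = 66.003 s.
Total = 2 + 66.003 = 68.003 s.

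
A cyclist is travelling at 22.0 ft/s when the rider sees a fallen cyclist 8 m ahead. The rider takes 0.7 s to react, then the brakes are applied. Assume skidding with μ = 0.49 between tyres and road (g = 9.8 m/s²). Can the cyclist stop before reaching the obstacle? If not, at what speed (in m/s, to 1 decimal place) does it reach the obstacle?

22 ft/s × 0.3048 = 6.7056 m/s.
a = μg = 0.49 × 9.8 = 4.802 m/s².
Reaction distance = 6.7056 × 0.7 = 4.694 m.
Braking distance needed to stop: v²/(2a) = 44.965 / 9.604 = 4.682 m, so total needed = 4.694 + 4.682 = 9.376 m > 8 m — it cannot stop.
Distance remaining when braking begins: 8 − 4.694 = 3.306 m.
v² = v₀² − 2a·d = 44.965 − 2 × 4.802 × 3.306 = 13.214 m²/s².
v = √13.214 = 3.635 m/s.

No — it strikes the obstacle at 3.6 m/s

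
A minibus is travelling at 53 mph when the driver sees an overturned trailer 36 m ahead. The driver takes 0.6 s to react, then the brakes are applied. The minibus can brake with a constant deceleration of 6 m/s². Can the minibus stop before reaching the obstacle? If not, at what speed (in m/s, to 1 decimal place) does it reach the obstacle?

No — it strikes the obstacle at 17.3 m/s

53 mph × 0.44704 = 23.6931 m/s.
Reaction distance = 23.6931 × 0.6 = 14.216 m.
Braking distance needed to stop: v²/(2a) = 561.363 / 12.000 = 46.780 m, so total needed = 14.216 + 46.780 = 60.996 m > 36 m — it cannot stop.
Distance remaining when braking begins: 36 − 14.216 = 21.784 m.
v² = v₀² − 2a·d = 561.363 − 2 × 6.000 × 21.784 = 299.955 m²/s².
v = √299.955 = 17.319 m/s.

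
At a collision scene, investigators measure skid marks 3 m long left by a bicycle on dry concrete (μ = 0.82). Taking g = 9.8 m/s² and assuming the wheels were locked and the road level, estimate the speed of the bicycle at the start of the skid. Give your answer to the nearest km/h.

Initial speed ≈ 25 km/h

Deceleration a = μg = 0.82 × 9.8 = 8.036 m/s².
v = √(2a·d) = √(2 × 8.036 × 3) = √48.216 = 6.9438 m/s.
= 6.9438 × 3.6 = 24.998 km/h.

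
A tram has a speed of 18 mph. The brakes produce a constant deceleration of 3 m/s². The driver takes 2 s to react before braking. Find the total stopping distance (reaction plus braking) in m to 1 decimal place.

18 mph × 0.44704 = 8.0467 m/s.
Reaction distance = v·t_r = 8.0467 × 2 = 16.093 m.
Braking distance = v²/(2a) = 8.0467² / (2 × 3.000) = 64.749 / 6.000 = 10.791 m.
Total = 16.093 + 10.791 = 26.884 m.

Total stopping distance ≈ 26.9 m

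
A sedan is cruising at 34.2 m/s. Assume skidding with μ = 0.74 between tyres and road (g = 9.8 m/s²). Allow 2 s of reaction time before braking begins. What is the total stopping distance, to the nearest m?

Total stopping distance ≈ 149 m

a = μg = 0.74 × 9.8 = 7.252 m/s².
Reaction distance = v·t_r = 34.2000 × 2 = 68.400 m.
Braking distance = v²/(2a) = 34.2000² / (2 × 7.252) = 1169.640 / 14.504 = 80.643 m.
Total = 68.400 + 80.643 = 149.043 m.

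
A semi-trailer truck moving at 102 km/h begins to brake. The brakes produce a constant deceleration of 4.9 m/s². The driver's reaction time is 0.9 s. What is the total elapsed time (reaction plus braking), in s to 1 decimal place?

Total time ≈ 6.7 s

102 km/h ÷ 3.6 = 28.3333 m/s.
Braking time = v/a = 28.3333 / 4.900 = 5.782 s.
Total = 0.9 + 5.782 = 6.682 s.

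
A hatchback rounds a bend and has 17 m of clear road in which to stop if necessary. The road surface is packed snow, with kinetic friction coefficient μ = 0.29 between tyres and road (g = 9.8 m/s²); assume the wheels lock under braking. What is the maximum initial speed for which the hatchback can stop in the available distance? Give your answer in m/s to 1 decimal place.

Maximum speed ≈ 9.8 m/s

a = μg = 0.29 × 9.8 = 2.842 m/s².
v²/(2a) = d ⇒ v = √(2 × 2.842 × 17) = √96.63 = 9.8301 m/s.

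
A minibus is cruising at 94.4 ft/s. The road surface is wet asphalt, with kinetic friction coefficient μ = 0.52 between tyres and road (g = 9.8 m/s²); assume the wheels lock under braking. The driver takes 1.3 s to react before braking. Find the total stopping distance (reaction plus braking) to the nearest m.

94.4 ft/s × 0.3048 = 28.7731 m/s.
a = μg = 0.52 × 9.8 = 5.096 m/s².
Reaction distance = v·t_r = 28.7731 × 1.3 = 37.405 m.
Braking distance = v²/(2a) = 28.7731² / (2 × 5.096) = 827.891 / 10.192 = 81.229 m.
Total = 37.405 + 81.229 = 118.634 m.

Total stopping distance ≈ 119 m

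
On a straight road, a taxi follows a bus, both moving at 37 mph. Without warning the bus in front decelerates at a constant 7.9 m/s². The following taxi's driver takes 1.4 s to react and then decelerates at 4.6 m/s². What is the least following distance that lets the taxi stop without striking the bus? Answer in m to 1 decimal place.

Minimum gap ≈ 35.6 m

37 mph × 0.44704 = 16.5405 m/s.
Leader travels v²/(2a_L) = 273.588 / 15.800 = 17.316 m before stopping.
Follower covers v·t_r = 16.5405 × 1.4 = 23.157 m while reacting, then v²/(2a_F) = 273.588 / 9.200 = 29.738 m while braking, for a total of 23.157 + 29.738 = 52.895 m.
Since a_F ≤ a_L and the follower starts braking later, the follower is never slower than the leader, so the closest approach is when both have stopped.
Minimum gap = 52.895 − 17.316 = 35.579 m.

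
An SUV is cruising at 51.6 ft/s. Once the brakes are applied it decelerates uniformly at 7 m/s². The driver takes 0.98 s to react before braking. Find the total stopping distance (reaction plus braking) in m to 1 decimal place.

51.6 ft/s × 0.3048 = 15.7277 m/s.
Reaction distance = v·t_r = 15.7277 × 0.98 = 15.413 m.
Braking distance = v²/(2a) = 15.7277² / (2 × 7.000) = 247.361 / 14.000 = 17.669 m.
Total = 15.413 + 17.669 = 33.082 m.

Total stopping distance ≈ 33.1 m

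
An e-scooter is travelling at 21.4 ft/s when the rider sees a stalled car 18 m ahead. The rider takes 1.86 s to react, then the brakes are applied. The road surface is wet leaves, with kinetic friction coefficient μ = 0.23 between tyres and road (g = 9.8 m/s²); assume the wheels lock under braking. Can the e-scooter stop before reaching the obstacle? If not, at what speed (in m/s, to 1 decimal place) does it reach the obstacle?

No — it strikes the obstacle at 4.0 m/s

21.4 ft/s × 0.3048 = 6.5227 m/s.
a = μg = 0.23 × 9.8 = 2.254 m/s².
Reaction distance = 6.5227 × 1.86 = 12.132 m.
Braking distance needed to stop: v²/(2a) = 42.546 / 4.508 = 9.438 m, so total needed = 12.132 + 9.438 = 21.570 m > 18 m — it cannot stop.
Distance remaining when braking begins: 18 − 12.132 = 5.868 m.
v² = v₀² − 2a·d = 42.546 − 2 × 2.254 × 5.868 = 16.093 m²/s².
v = √16.093 = 4.012 m/s.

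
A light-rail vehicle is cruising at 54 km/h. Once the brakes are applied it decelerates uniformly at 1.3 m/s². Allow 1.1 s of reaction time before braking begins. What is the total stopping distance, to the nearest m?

Total stopping distance ≈ 103 m

54 km/h ÷ 3.6 = 15.0000 m/s.
Reaction distance = v·t_r = 15.0000 × 1.1 = 16.500 m.
Braking distance = v²/(2a) = 15.0000² / (2 × 1.300) = 225.000 / 2.600 = 86.538 m.
Total = 16.500 + 86.538 = 103.038 m.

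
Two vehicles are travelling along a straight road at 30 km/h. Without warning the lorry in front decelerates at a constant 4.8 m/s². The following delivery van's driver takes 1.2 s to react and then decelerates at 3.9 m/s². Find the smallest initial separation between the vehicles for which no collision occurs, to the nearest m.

30 km/h ÷ 3.6 = 8.3333 m/s.
Leader travels v²/(2a_L) = 69.444 / 9.600 = 7.234 m before stopping.
Follower covers v·t_r = 8.3333 × 1.2 = 10.000 m while reacting, then v²/(2a_F) = 69.444 / 7.800 = 8.903 m while braking, for a total of 10.000 + 8.903 = 18.903 m.
Since a_F ≤ a_L and the follower starts braking later, the follower is never slower than the leader, so the closest approach is when both have stopped.
Minimum gap = 18.903 − 7.234 = 11.669 m.

Minimum gap ≈ 12 m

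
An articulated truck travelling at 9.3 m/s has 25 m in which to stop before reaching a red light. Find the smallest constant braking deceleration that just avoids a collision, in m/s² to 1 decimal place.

Required deceleration ≈ 1.7 m/s²

v² = 2a·d ⇒ a = v²/(2d) = 9.3000² / (2 × 25.000) = 86.490 / 50.000 = 1.7298 m/s².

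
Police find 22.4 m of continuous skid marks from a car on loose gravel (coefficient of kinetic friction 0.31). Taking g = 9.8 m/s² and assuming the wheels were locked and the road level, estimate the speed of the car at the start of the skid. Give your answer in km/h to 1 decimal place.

Initial speed ≈ 42.0 km/h

Deceleration a = μg = 0.31 × 9.8 = 3.038 m/s².
v = √(2a·d) = √(2 × 3.038 × 22.4) = √136.102 = 11.6663 m/s.
= 11.6663 × 3.6 = 41.999 km/h.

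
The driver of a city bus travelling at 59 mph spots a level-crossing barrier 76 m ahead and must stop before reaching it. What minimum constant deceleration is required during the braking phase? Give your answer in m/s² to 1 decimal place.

59 mph × 0.44704 = 26.3754 m/s.
v² = 2a·d ⇒ a = v²/(2d) = 26.3754² / (2 × 76.000) = 695.662 / 152.000 = 4.5767 m/s².

Required deceleration ≈ 4.6 m/s²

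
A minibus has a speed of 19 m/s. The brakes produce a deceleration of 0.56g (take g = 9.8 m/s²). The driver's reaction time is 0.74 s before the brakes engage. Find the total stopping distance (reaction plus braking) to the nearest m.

Total stopping distance ≈ 47 m

a = 0.56 × 9.8 = 5.488 m/s².
Reaction distance = v·t_r = 19.0000 × 0.74 = 14.060 m.
Braking distance = v²/(2a) = 19.0000² / (2 × 5.488) = 361.000 / 10.976 = 32.890 m.
Total = 14.060 + 32.890 = 46.950 m.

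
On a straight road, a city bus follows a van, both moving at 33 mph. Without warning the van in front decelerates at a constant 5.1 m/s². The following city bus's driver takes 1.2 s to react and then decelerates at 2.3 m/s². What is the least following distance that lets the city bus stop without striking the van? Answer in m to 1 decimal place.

33 mph × 0.44704 = 14.7523 m/s.
Leader travels v²/(2a_L) = 217.630 / 10.200 = 21.336 m before stopping.
Follower covers v·t_r = 14.7523 × 1.2 = 17.703 m while reacting, then v²/(2a_F) = 217.630 / 4.600 = 47.311 m while braking, for a total of 17.703 + 47.311 = 65.014 m.
Since a_F ≤ a_L and the follower starts braking later, the follower is never slower than the leader, so the closest approach is when both have stopped.
Minimum gap = 65.014 − 21.336 = 43.678 m.

Minimum gap ≈ 43.7 m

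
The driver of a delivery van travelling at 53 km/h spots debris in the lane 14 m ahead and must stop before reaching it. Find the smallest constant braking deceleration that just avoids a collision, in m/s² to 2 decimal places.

53 km/h ÷ 3.6 = 14.7222 m/s.
v² = 2a·d ⇒ a = v²/(2d) = 14.7222² / (2 × 14.000) = 216.743 / 28.000 = 7.7408 m/s².

Required deceleration ≈ 7.74 m/s²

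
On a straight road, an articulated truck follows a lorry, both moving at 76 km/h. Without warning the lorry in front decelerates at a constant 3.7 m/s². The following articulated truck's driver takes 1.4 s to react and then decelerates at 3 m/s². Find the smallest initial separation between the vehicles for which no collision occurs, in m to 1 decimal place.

Minimum gap ≈ 43.6 m

76 km/h ÷ 3.6 = 21.1111 m/s.
Leader travels v²/(2a_L) = 445.679 / 7.400 = 60.227 m before stopping.
Follower covers v·t_r = 21.1111 × 1.4 = 29.556 m while reacting, then v²/(2a_F) = 445.679 / 6.000 = 74.280 m while braking, for a total of 29.556 + 74.280 = 103.836 m.
Since a_F ≤ a_L and the follower starts braking later, the follower is never slower than the leader, so the closest approach is when both have stopped.
Minimum gap = 103.836 − 60.227 = 43.609 m.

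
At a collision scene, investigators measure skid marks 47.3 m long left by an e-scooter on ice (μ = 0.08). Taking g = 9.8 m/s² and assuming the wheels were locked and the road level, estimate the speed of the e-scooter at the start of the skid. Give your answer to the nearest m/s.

Deceleration a = μg = 0.08 × 9.8 = 0.784 m/s².
v = √(2a·d) = √(2 × 0.784 × 47.3) = √74.166 = 8.6120 m/s.

Initial speed ≈ 9 m/s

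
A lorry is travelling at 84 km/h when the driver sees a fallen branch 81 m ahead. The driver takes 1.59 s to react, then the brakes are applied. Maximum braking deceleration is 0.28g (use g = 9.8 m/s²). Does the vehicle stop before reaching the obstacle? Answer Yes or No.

84 km/h ÷ 3.6 = 23.3333 m/s.
a = 0.28 × 9.8 = 2.744 m/s².
Reaction distance = 23.3333 × 1.59 = 37.100 m.
Braking distance = v²/(2a) = 544.443 / 5.488 = 99.206 m.
Total stopping distance = 37.100 + 99.206 = 136.306 m, vs 81 m available — it cannot stop in time and overshoots by 136.306 − 81 = 55.306 m.

No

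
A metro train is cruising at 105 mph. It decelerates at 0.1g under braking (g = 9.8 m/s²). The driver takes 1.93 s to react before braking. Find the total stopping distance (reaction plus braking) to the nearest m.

Total stopping distance ≈ 1215 m

105 mph × 0.44704 = 46.9392 m/s.
a = 0.1 × 9.8 = 0.980 m/s².
Reaction distance = v·t_r = 46.9392 × 1.93 = 90.593 m.
Braking distance = v²/(2a) = 46.9392² / (2 × 0.980) = 2203.288 / 1.960 = 1124.127 m.
Total = 90.593 + 1124.127 = 1214.720 m.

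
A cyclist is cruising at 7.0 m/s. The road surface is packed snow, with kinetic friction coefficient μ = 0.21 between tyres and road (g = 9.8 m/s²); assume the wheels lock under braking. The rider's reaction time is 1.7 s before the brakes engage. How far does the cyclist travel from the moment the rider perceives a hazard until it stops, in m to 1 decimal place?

a = μg = 0.21 × 9.8 = 2.058 m/s².
Reaction distance = v·t_r = 7.0000 × 1.7 = 11.900 m.
Braking distance = v²/(2a) = 7.0000² / (2 × 2.058) = 49.000 / 4.116 = 11.905 m.
Total = 11.900 + 11.905 = 23.805 m.

Total stopping distance ≈ 23.8 m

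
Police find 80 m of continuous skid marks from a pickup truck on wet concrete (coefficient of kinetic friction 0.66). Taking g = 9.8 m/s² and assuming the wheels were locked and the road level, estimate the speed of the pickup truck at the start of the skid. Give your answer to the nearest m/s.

Deceleration a = μg = 0.66 × 9.8 = 6.468 m/s².
v = √(2a·d) = √(2 × 6.468 × 80) = √1034.880 = 32.1696 m/s.

Initial speed ≈ 32 m/s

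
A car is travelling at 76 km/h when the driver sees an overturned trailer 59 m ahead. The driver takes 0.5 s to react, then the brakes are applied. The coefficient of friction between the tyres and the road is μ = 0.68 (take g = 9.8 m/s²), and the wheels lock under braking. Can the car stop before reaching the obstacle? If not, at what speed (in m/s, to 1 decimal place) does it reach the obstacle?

Yes — it stops about 15.0 m short of the obstacle, so it never reaches it

76 km/h ÷ 3.6 = 21.1111 m/s.
a = μg = 0.68 × 9.8 = 6.664 m/s².
Reaction distance = 21.1111 × 0.5 = 10.556 m.
Braking distance = v²/(2a) = 445.679 / 13.328 = 33.439 m.
Total stopping distance = 10.556 + 33.439 = 43.995 m, vs 59 m available — it stops with 59 − 43.995 = 15.005 m to spare.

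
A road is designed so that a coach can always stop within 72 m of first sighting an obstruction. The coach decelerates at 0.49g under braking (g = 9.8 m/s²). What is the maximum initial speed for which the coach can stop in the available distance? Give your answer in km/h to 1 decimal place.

a = 0.49 × 9.8 = 4.802 m/s².
v²/(2a) = d ⇒ v = √(2 × 4.802 × 72) = √691.49 = 26.2962 m/s.
26.2962 m/s × 3.6 = 94.666 km/h.

Maximum speed ≈ 94.7 km/h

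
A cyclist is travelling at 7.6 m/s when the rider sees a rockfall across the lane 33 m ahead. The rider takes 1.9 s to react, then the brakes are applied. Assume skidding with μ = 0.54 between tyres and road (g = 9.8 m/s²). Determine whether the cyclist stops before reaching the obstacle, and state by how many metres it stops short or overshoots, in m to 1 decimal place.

Yes — it stops 13.1 m short of the obstacle

a = μg = 0.54 × 9.8 = 5.292 m/s².
Reaction distance = 7.6000 × 1.9 = 14.440 m.
Braking distance = v²/(2a) = 57.760 / 10.584 = 5.457 m.
Total stopping distance = 14.440 + 5.457 = 19.897 m, vs 33 m available — it stops with 33 − 19.897 = 13.103 m to spare.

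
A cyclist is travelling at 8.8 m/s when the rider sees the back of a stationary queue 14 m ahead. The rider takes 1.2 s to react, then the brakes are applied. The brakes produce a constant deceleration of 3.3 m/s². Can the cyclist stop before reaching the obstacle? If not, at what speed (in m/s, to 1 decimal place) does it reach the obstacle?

No — it strikes the obstacle at 7.4 m/s

Reaction distance = 8.8000 × 1.2 = 10.560 m.
Braking distance needed to stop: v²/(2a) = 77.440 / 6.600 = 11.733 m, so total needed = 10.560 + 11.733 = 22.293 m > 14 m — it cannot stop.
Distance remaining when braking begins: 14 − 10.560 = 3.440 m.
v² = v₀² − 2a·d = 77.440 − 2 × 3.300 × 3.440 = 54.736 m²/s².
v = √54.736 = 7.398 m/s.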